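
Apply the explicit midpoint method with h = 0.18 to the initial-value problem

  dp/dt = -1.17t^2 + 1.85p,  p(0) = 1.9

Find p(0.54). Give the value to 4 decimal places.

Midpoint: k1 = f(t_n, p_n); k2 = f(t_n + h/2, p_n + (h/2)·k1); p_{n+1} = p_n + h·k2.
t=0.000000, p=1.900000:
  k1 = f(0.000000, 1.900000) = 3.515000
  k2 = f(0.090000, 2.216350) = 4.090770
  p ← 1.900000 + 0.18·4.090770 = 2.636339
t=0.180000, p=2.636339:
  k1 = f(0.180000, 2.636339) = 4.839319
  k2 = f(0.270000, 3.071877) = 5.597680
  p ← 2.636339 + 0.18·5.597680 = 3.643921
t=0.360000, p=3.643921:
  k1 = f(0.360000, 3.643921) = 6.589622
  k2 = f(0.450000, 4.236987) = 7.601501
  p ← 3.643921 + 0.18·7.601501 = 5.012191
p(0.54) ≈ 5.0122

5.0122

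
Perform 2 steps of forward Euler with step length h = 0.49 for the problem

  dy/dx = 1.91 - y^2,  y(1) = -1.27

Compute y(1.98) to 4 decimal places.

Euler: y_{n+1} = y_n + h·f(x_n, y_n).
x=1.000000, y=-1.270000: f=0.297100 → y ← -1.270000 + 0.49·0.297100 = -1.124421
x=1.490000, y=-1.124421: f=0.645677 → y ← -1.124421 + 0.49·0.645677 = -0.808039
y(1.98) ≈ -0.8080

-0.8080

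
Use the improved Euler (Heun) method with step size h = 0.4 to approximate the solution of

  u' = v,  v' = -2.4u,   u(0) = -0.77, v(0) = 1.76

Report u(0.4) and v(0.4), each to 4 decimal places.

Heun on (u,v): k1 = f(s_n, state_n); k2 = f(s_n + h, state_n + h·k1); state_{n+1} = state_n + (h/2)·(k1 + k2).
0.000000: (-0.770000, 1.760000)
  k1 = (1.760000, 1.848000)
  predictor → (-0.066000, 2.499200)
  k2 = (2.499200, 0.158400)
  → (0.081840, 2.161280)
(u(0.4), v(0.4)) ≈ (0.0818, 2.1613)

0.0818, 2.1613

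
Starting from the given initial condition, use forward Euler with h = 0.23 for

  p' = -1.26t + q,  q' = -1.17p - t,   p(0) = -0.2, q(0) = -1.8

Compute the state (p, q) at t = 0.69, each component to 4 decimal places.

Euler on (p,q): p_{n+1} = p_n + h·p', q_{n+1} = q_n + h·q'.
0.000000: (-0.200000, -1.800000); f=(-1.800000, 0.234000) → (-0.614000, -1.746180)
0.230000: (-0.614000, -1.746180); f=(-2.035980, 0.488380) → (-1.082275, -1.633853)
0.460000: (-1.082275, -1.633853); f=(-2.213453, 0.806262) → (-1.591369, -1.448412)
(p(0.69), q(0.69)) ≈ (-1.5914, -1.4484)

-1.5914, -1.4484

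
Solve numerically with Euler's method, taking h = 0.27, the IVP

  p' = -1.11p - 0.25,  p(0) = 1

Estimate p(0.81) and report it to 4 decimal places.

0.1956

Euler: p_{n+1} = p_n + h·f(t_n, p_n).
t=0.000000, p=1.000000: f=-1.360000 → p ← 1.000000 + 0.27·(-1.360000) = 0.632800
t=0.270000, p=0.632800: f=-0.952408 → p ← 0.632800 + 0.27·(-0.952408) = 0.375650
t=0.540000, p=0.375650: f=-0.666971 → p ← 0.375650 + 0.27·(-0.666971) = 0.195568
p(0.81) ≈ 0.1956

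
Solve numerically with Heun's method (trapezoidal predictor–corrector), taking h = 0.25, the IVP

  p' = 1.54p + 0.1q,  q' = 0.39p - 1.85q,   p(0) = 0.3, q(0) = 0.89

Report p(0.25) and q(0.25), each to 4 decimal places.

0.4595, 0.6028

Heun on (p,q): k1 = f(x_n, state_n); k2 = f(x_n + h, state_n + h·k1); state_{n+1} = state_n + (h/2)·(k1 + k2).
0.000000: (0.300000, 0.890000)
  k1 = (0.551000, -1.529500)
  predictor → (0.437750, 0.507625)
  k2 = (0.724897, -0.768384)
  → (0.459487, 0.602765)
(p(0.25), q(0.25)) ≈ (0.4595, 0.6028)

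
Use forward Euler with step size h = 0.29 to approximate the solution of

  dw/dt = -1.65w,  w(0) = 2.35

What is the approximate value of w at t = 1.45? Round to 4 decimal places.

Euler: w_{n+1} = w_n + h·f(t_n, w_n).
t=0.000000, w=2.350000: f=-3.877500 → w ← 2.350000 + 0.29·(-3.877500) = 1.225525
t=0.290000, w=1.225525: f=-2.022116 → w ← 1.225525 + 0.29·(-2.022116) = 0.639111
t=0.580000, w=0.639111: f=-1.054534 → w ← 0.639111 + 0.29·(-1.054534) = 0.333297
t=0.870000, w=0.333297: f=-0.549939 → w ← 0.333297 + 0.29·(-0.549939) = 0.173814
t=1.160000, w=0.173814: f=-0.286793 → w ← 0.173814 + 0.29·(-0.286793) = 0.090644
w(1.45) ≈ 0.0906

0.0906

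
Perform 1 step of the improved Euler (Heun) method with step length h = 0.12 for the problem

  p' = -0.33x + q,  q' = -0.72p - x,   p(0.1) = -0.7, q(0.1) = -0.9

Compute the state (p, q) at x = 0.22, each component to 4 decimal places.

-0.8114, -0.8539

Heun on (p,q): k1 = f(x_n, state_n); k2 = f(x_n + h, state_n + h·k1); state_{n+1} = state_n + (h/2)·(k1 + k2).
0.100000: (-0.700000, -0.900000)
  k1 = (-0.933000, 0.404000)
  predictor → (-0.811960, -0.851520)
  k2 = (-0.924120, 0.364611)
  → (-0.811427, -0.853883)
(p(0.22), q(0.22)) ≈ (-0.8114, -0.8539)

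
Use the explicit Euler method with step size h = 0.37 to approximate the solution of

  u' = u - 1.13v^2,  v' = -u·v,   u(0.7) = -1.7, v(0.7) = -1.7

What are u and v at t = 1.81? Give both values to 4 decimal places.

Euler on (u,v): u_{n+1} = u_n + h·u', v_{n+1} = v_n + h·v'.
0.700000: (-1.700000, -1.700000); f=(-4.965700, -2.890000) → (-3.537309, -2.769300)
1.070000: (-3.537309, -2.769300); f=(-12.203304, -9.795870) → (-8.052532, -6.393772)
1.440000: (-8.052532, -6.393772); f=(-54.247291, -51.486050) → (-28.124029, -25.443610)
(u(1.81), v(1.81)) ≈ (-28.1240, -25.4436)

-28.1240, -25.4436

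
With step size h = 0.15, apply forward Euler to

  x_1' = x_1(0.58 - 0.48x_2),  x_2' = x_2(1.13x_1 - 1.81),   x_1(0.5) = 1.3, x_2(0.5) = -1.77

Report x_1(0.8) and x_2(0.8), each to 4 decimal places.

1.9070, -1.6729

Euler on (x_1,x_2): x_1_{n+1} = x_1_n + h·x_1', x_2_{n+1} = x_2_n + h·x_2'.
0.500000: (1.300000, -1.770000); f=(1.858480, 0.603570) → (1.578772, -1.679464)
0.650000: (1.578772, -1.679464); f=(2.188404, 0.043645) → (1.907033, -1.672918)
(x_1(0.8), x_2(0.8)) ≈ (1.9070, -1.6729)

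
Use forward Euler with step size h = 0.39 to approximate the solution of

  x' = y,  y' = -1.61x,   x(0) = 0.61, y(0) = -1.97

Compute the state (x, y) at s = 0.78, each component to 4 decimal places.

Euler on (x,y): x_{n+1} = x_n + h·x', y_{n+1} = y_n + h·y'.
0.000000: (0.610000, -1.970000); f=(-1.970000, -0.982100) → (-0.158300, -2.353019)
0.390000: (-0.158300, -2.353019); f=(-2.353019, 0.254863) → (-1.075977, -2.253622)
(x(0.78), y(0.78)) ≈ (-1.0760, -2.2536)

-1.0760, -2.2536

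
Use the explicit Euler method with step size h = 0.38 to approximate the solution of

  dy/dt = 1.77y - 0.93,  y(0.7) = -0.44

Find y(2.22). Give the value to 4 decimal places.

Euler: y_{n+1} = y_n + h·f(t_n, y_n).
t=0.700000, y=-0.440000: f=-1.708800 → y ← -0.440000 + 0.38·(-1.708800) = -1.089344
t=1.080000, y=-1.089344: f=-2.858139 → y ← -1.089344 + 0.38·(-2.858139) = -2.175437
t=1.460000, y=-2.175437: f=-4.780523 → y ← -2.175437 + 0.38·(-4.780523) = -3.992036
t=1.840000, y=-3.992036: f=-7.995903 → y ← -3.992036 + 0.38·(-7.995903) = -7.030479
y(2.22) ≈ -7.0305

-7.0305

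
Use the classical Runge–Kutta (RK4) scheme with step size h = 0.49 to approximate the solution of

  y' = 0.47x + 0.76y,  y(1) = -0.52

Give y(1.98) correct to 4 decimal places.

RK4: k1 = f(x_n, y_n); k2 = f(x_n + h/2, y_n + (h/2)·k1); k3 = f(x_n + h/2, y_n + (h/2)·k2); k4 = f(x_n + h, y_n + h·k3); y_{n+1} = y_n + (h/6)·(k1 + 2k2 + 2k3 + k4).
x=1.000000, y=-0.520000:
  k1 = f(1.000000, -0.520000) = 0.074800
  k2 = f(1.245000, -0.501674) = 0.203878
  k3 = f(1.245000, -0.470050) = 0.227912
  k4 = f(1.490000, -0.408323) = 0.389974
  y ← -0.520000 + (0.49/6)·(k1 + 2k2 + 2k3 + k4) = -0.411518
x=1.490000, y=-0.411518:
  k1 = f(1.490000, -0.411518) = 0.387547
  k2 = f(1.735000, -0.316569) = 0.574858
  k3 = f(1.735000, -0.270678) = 0.609735
  k4 = f(1.980000, -0.112748) = 0.844912
  y ← -0.411518 + (0.49/6)·(k1 + 2k2 + 2k3 + k4) = -0.117384
y(1.98) ≈ -0.1174

-0.1174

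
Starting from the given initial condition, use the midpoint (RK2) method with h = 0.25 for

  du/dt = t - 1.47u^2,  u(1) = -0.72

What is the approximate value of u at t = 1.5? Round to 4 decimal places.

Midpoint: k1 = f(t_n, u_n); k2 = f(t_n + h/2, u_n + (h/2)·k1); u_{n+1} = u_n + h·k2.
t=1.000000, u=-0.720000:
  k1 = f(1.000000, -0.720000) = 0.237952
  k2 = f(1.125000, -0.690256) = 0.424614
  u ← -0.720000 + 0.25·0.424614 = -0.613847
t=1.250000, u=-0.613847:
  k1 = f(1.250000, -0.613847) = 0.696093
  k2 = f(1.375000, -0.526835) = 0.966994
  u ← -0.613847 + 0.25·0.966994 = -0.372098
u(1.5) ≈ -0.3721

-0.3721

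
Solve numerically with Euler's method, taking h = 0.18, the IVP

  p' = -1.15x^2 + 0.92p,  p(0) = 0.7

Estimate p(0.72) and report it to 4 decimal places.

Euler: p_{n+1} = p_n + h·f(x_n, p_n).
x=0.000000, p=0.700000: f=0.644000 → p ← 0.700000 + 0.18·0.644000 = 0.815920
x=0.180000, p=0.815920: f=0.713386 → p ← 0.815920 + 0.18·0.713386 = 0.944330
x=0.360000, p=0.944330: f=0.719743 → p ← 0.944330 + 0.18·0.719743 = 1.073883
x=0.540000, p=1.073883: f=0.652633 → p ← 1.073883 + 0.18·0.652633 = 1.191357
p(0.72) ≈ 1.1914

1.1914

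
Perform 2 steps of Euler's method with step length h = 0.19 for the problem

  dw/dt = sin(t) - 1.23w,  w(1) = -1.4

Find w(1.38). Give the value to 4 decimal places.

-0.5232

Euler: w_{n+1} = w_n + h·f(t_n, w_n).
t=1.000000, w=-1.400000: f=2.563471 → w ← -1.400000 + 0.19·2.563471 = -0.912941
t=1.190000, w=-0.912941: f=2.051286 → w ← -0.912941 + 0.19·2.051286 = -0.523196
w(1.38) ≈ -0.5232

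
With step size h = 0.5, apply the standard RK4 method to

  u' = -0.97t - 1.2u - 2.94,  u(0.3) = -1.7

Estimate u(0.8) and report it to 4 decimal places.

-2.2479

RK4: k1 = f(t_n, u_n); k2 = f(t_n + h/2, u_n + (h/2)·k1); k3 = f(t_n + h/2, u_n + (h/2)·k2); k4 = f(t_n + h, u_n + h·k3); u_{n+1} = u_n + (h/6)·(k1 + 2k2 + 2k3 + k4).
t=0.300000, u=-1.700000:
  k1 = f(0.300000, -1.700000) = -1.191000
  k2 = f(0.550000, -1.997750) = -1.076200
  k3 = f(0.550000, -1.969050) = -1.110640
  k4 = f(0.800000, -2.255320) = -1.009616
  u ← -1.700000 + (0.5/6)·(k1 + 2k2 + 2k3 + k4) = -2.247858
u(0.8) ≈ -2.2479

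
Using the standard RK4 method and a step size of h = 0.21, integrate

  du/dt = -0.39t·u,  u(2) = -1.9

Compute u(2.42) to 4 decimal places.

RK4: k1 = f(t_n, u_n); k2 = f(t_n + h/2, u_n + (h/2)·k1); k3 = f(t_n + h/2, u_n + (h/2)·k2); k4 = f(t_n + h, u_n + h·k3); u_{n+1} = u_n + (h/6)·(k1 + 2k2 + 2k3 + k4).
t=2.000000, u=-1.900000:
  k1 = f(2.000000, -1.900000) = 1.482000
  k2 = f(2.105000, -1.744390) = 1.432057
  k3 = f(2.105000, -1.749634) = 1.436362
  k4 = f(2.210000, -1.598364) = 1.377630
  u ← -1.900000 + (0.21/6)·(k1 + 2k2 + 2k3 + k4) = -1.599124
t=2.210000, u=-1.599124:
  k1 = f(2.210000, -1.599124) = 1.378285
  k2 = f(2.315000, -1.454404) = 1.313108
  k3 = f(2.315000, -1.461247) = 1.319287
  k4 = f(2.420000, -1.322073) = 1.247773
  u ← -1.599124 + (0.21/6)·(k1 + 2k2 + 2k3 + k4) = -1.322944
u(2.42) ≈ -1.3229

-1.3229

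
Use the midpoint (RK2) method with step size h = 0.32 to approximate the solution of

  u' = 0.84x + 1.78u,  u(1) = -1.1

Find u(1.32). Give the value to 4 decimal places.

-1.5166

Midpoint: k1 = f(x_n, u_n); k2 = f(x_n + h/2, u_n + (h/2)·k1); u_{n+1} = u_n + h·k2.
x=1.000000, u=-1.100000:
  k1 = f(1.000000, -1.100000) = -1.118000
  k2 = f(1.160000, -1.278880) = -1.302006
  u ← -1.100000 + 0.32·(-1.302006) = -1.516642
u(1.32) ≈ -1.5166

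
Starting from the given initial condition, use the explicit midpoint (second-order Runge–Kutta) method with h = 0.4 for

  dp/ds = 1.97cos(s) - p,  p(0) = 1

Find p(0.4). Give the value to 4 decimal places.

1.2947

Midpoint: k1 = f(s_n, p_n); k2 = f(s_n + h/2, p_n + (h/2)·k1); p_{n+1} = p_n + h·k2.
s=0.000000, p=1.000000:
  k1 = f(0.000000, 1.000000) = 0.970000
  k2 = f(0.200000, 1.194000) = 0.736731
  p ← 1.000000 + 0.4·0.736731 = 1.294692
p(0.4) ≈ 1.2947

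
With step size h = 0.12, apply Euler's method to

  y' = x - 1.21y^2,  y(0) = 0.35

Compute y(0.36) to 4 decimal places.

Euler: y_{n+1} = y_n + h·f(x_n, y_n).
x=0.000000, y=0.350000: f=-0.148225 → y ← 0.350000 + 0.12·(-0.148225) = 0.332213
x=0.120000, y=0.332213: f=-0.013542 → y ← 0.332213 + 0.12·(-0.013542) = 0.330588
x=0.240000, y=0.330588: f=0.107761 → y ← 0.330588 + 0.12·0.107761 = 0.343519
y(0.36) ≈ 0.3435

0.3435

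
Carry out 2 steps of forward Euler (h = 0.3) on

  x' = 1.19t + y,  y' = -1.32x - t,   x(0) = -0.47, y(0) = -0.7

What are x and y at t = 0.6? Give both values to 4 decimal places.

Euler on (x,y): x_{n+1} = x_n + h·x', y_{n+1} = y_n + h·y'.
0.000000: (-0.470000, -0.700000); f=(-0.700000, 0.620400) → (-0.680000, -0.513880)
0.300000: (-0.680000, -0.513880); f=(-0.156880, 0.597600) → (-0.727064, -0.334600)
(x(0.6), y(0.6)) ≈ (-0.7271, -0.3346)

-0.7271, -0.3346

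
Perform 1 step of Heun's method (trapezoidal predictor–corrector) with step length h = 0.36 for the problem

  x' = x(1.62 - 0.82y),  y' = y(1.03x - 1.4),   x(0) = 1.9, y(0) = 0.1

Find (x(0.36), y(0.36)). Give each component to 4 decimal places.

3.2345, 0.1455

Heun on (x,y): k1 = f(t_n, state_n); k2 = f(t_n + h, state_n + h·k1); state_{n+1} = state_n + (h/2)·(k1 + k2).
0.000000: (1.900000, 0.100000)
  k1 = (2.922200, 0.055700)
  predictor → (2.951992, 0.120052)
  k2 = (4.491625, 0.196952)
  → (3.234489, 0.145477)
(x(0.36), y(0.36)) ≈ (3.2345, 0.1455)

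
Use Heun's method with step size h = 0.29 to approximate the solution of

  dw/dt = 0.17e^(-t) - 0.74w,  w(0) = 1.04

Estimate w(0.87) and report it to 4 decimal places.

0.6182

Heun: k1 = f(t_n, w_n); k2 = f(t_n + h, w_n + h·k1); w_{n+1} = w_n + (h/2)·(k1 + k2).
t=0.000000, w=1.040000:
  k1 = f(0.000000, 1.040000) = -0.599600
  k2 = f(0.290000, 0.866116) = -0.513721
  w ← 1.040000 + (0.29/2)·(-0.599600 + (-0.513721)) = 0.878568
t=0.290000, w=0.878568:
  k1 = f(0.290000, 0.878568) = -0.522936
  k2 = f(0.580000, 0.726917) = -0.442736
  w ← 0.878568 + (0.29/2)·(-0.522936 + (-0.442736)) = 0.738546
t=0.580000, w=0.738546:
  k1 = f(0.580000, 0.738546) = -0.451341
  k2 = f(0.870000, 0.607657) = -0.378444
  w ← 0.738546 + (0.29/2)·(-0.451341 + (-0.378444)) = 0.618227
w(0.87) ≈ 0.6182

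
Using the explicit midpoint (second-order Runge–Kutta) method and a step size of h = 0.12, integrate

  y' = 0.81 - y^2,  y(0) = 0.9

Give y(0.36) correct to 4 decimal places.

Midpoint: k1 = f(x_n, y_n); k2 = f(x_n + h/2, y_n + (h/2)·k1); y_{n+1} = y_n + h·k2.
x=0.000000, y=0.900000:
  k1 = f(0.000000, 0.900000) = 0.000000
  k2 = f(0.060000, 0.900000) = 0.000000
  y ← 0.900000 + 0.12·0.000000 = 0.900000
x=0.120000, y=0.900000:
  k1 = f(0.120000, 0.900000) = 0.000000
  k2 = f(0.180000, 0.900000) = 0.000000
  y ← 0.900000 + 0.12·0.000000 = 0.900000
x=0.240000, y=0.900000:
  k1 = f(0.240000, 0.900000) = 0.000000
  k2 = f(0.300000, 0.900000) = 0.000000
  y ← 0.900000 + 0.12·0.000000 = 0.900000
y(0.36) ≈ 0.9000

0.9000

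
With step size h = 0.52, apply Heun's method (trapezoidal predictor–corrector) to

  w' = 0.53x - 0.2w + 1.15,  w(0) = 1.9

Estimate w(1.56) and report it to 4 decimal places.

Heun: k1 = f(x_n, w_n); k2 = f(x_n + h, w_n + h·k1); w_{n+1} = w_n + (h/2)·(k1 + k2).
x=0.000000, w=1.900000:
  k1 = f(0.000000, 1.900000) = 0.770000
  k2 = f(0.520000, 2.300400) = 0.965520
  w ← 1.900000 + (0.52/2)·(0.770000 + 0.965520) = 2.351235
x=0.520000, w=2.351235:
  k1 = f(0.520000, 2.351235) = 0.955353
  k2 = f(1.040000, 2.848019) = 1.131596
  w ← 2.351235 + (0.52/2)·(0.955353 + 1.131596) = 2.893842
x=1.040000, w=2.893842:
  k1 = f(1.040000, 2.893842) = 1.122432
  k2 = f(1.560000, 3.477506) = 1.281299
  w ← 2.893842 + (0.52/2)·(1.122432 + 1.281299) = 3.518812
w(1.56) ≈ 3.5188

3.5188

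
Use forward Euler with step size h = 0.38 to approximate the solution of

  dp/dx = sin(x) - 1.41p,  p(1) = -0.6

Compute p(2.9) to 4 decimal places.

0.4895

Euler: p_{n+1} = p_n + h·f(x_n, p_n).
x=1.000000, p=-0.600000: f=1.687471 → p ← -0.600000 + 0.38·1.687471 = 0.041239
x=1.380000, p=0.041239: f=0.923707 → p ← 0.041239 + 0.38·0.923707 = 0.392247
x=1.760000, p=0.392247: f=0.429085 → p ← 0.392247 + 0.38·0.429085 = 0.555300
x=2.140000, p=0.555300: f=0.059358 → p ← 0.555300 + 0.38·0.059358 = 0.577856
x=2.520000, p=0.577856: f=-0.232446 → p ← 0.577856 + 0.38·(-0.232446) = 0.489526
p(2.9) ≈ 0.4895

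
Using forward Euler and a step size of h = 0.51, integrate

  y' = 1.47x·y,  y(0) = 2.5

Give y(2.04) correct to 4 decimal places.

Euler: y_{n+1} = y_n + h·f(x_n, y_n).
x=0.000000, y=2.500000: f=0.000000 → y ← 2.500000 + 0.51·0.000000 = 2.500000
x=0.510000, y=2.500000: f=1.874250 → y ← 2.500000 + 0.51·1.874250 = 3.455868
x=1.020000, y=3.455868: f=5.181728 → y ← 3.455868 + 0.51·5.181728 = 6.098549
x=1.530000, y=6.098549: f=13.716246 → y ← 6.098549 + 0.51·13.716246 = 13.093834
y(2.04) ≈ 13.0938

13.0938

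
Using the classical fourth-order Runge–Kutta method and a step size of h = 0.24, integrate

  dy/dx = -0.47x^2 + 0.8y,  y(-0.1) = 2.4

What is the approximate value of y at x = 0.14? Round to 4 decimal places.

2.9074

RK4: k1 = f(x_n, y_n); k2 = f(x_n + h/2, y_n + (h/2)·k1); k3 = f(x_n + h/2, y_n + (h/2)·k2); k4 = f(x_n + h, y_n + h·k3); y_{n+1} = y_n + (h/6)·(k1 + 2k2 + 2k3 + k4).
x=-0.100000, y=2.400000:
  k1 = f(-0.100000, 2.400000) = 1.915300
  k2 = f(0.020000, 2.629836) = 2.103681
  k3 = f(0.020000, 2.652442) = 2.121765
  k4 = f(0.140000, 2.909224) = 2.318167
  y ← 2.400000 + (0.24/6)·(k1 + 2k2 + 2k3 + k4) = 2.907374
y(0.14) ≈ 2.9074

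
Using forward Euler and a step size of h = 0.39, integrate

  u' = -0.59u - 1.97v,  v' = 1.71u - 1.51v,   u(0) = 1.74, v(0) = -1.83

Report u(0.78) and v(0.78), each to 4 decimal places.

1.8003, 1.9988

Euler on (u,v): u_{n+1} = u_n + h·u', v_{n+1} = v_n + h·v'.
0.000000: (1.740000, -1.830000); f=(2.578500, 5.738700) → (2.745615, 0.408093)
0.390000: (2.745615, 0.408093); f=(-2.423856, 4.078781) → (1.800311, 1.998818)
(u(0.78), v(0.78)) ≈ (1.8003, 1.9988)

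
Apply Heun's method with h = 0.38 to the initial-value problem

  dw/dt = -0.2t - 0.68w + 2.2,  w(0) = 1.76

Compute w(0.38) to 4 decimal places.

2.0775

Heun: k1 = f(t_n, w_n); k2 = f(t_n + h, w_n + h·k1); w_{n+1} = w_n + (h/2)·(k1 + k2).
t=0.000000, w=1.760000:
  k1 = f(0.000000, 1.760000) = 1.003200
  k2 = f(0.380000, 2.141216) = 0.667973
  w ← 1.760000 + (0.38/2)·(1.003200 + 0.667973) = 2.077523
w(0.38) ≈ 2.0775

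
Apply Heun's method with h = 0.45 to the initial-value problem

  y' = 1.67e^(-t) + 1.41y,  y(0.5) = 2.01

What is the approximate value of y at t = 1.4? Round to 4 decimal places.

Heun: k1 = f(t_n, y_n); k2 = f(t_n + h, y_n + h·k1); y_{n+1} = y_n + (h/2)·(k1 + k2).
t=0.500000, y=2.010000:
  k1 = f(0.500000, 2.010000) = 3.847006
  k2 = f(0.950000, 3.741153) = 5.920883
  y ← 2.010000 + (0.45/2)·(3.847006 + 5.920883) = 4.207775
t=0.950000, y=4.207775:
  k1 = f(0.950000, 4.207775) = 6.578820
  k2 = f(1.400000, 7.168244) = 10.519041
  y ← 4.207775 + (0.45/2)·(6.578820 + 10.519041) = 8.054794
y(1.4) ≈ 8.0548

8.0548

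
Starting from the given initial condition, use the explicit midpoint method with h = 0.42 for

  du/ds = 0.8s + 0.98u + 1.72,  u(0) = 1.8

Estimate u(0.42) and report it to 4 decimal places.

Midpoint: k1 = f(s_n, u_n); k2 = f(s_n + h/2, u_n + (h/2)·k1); u_{n+1} = u_n + h·k2.
s=0.000000, u=1.800000:
  k1 = f(0.000000, 1.800000) = 3.484000
  k2 = f(0.210000, 2.531640) = 4.369007
  u ← 1.800000 + 0.42·4.369007 = 3.634983
u(0.42) ≈ 3.6350

3.6350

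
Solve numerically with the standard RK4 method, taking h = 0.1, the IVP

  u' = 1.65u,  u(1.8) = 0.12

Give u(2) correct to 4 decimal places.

0.1669

RK4: k1 = f(x_n, u_n); k2 = f(x_n + h/2, u_n + (h/2)·k1); k3 = f(x_n + h/2, u_n + (h/2)·k2); k4 = f(x_n + h, u_n + h·k3); u_{n+1} = u_n + (h/6)·(k1 + 2k2 + 2k3 + k4).
x=1.800000, u=0.120000:
  k1 = f(1.800000, 0.120000) = 0.198000
  k2 = f(1.850000, 0.129900) = 0.214335
  k3 = f(1.850000, 0.130717) = 0.215683
  k4 = f(1.900000, 0.141568) = 0.233588
  u ← 0.120000 + (0.1/6)·(k1 + 2k2 + 2k3 + k4) = 0.141527
x=1.900000, u=0.141527:
  k1 = f(1.900000, 0.141527) = 0.233520
  k2 = f(1.950000, 0.153203) = 0.252785
  k3 = f(1.950000, 0.154166) = 0.254374
  k4 = f(2.000000, 0.166964) = 0.275491
  u ← 0.141527 + (0.1/6)·(k1 + 2k2 + 2k3 + k4) = 0.166916
u(2) ≈ 0.1669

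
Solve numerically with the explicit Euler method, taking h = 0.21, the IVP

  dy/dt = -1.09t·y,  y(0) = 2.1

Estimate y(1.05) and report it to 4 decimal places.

1.2490

Euler: y_{n+1} = y_n + h·f(t_n, y_n).
t=0.000000, y=2.100000: f=0.000000 → y ← 2.100000 + 0.21·0.000000 = 2.100000
t=0.210000, y=2.100000: f=-0.480690 → y ← 2.100000 + 0.21·(-0.480690) = 1.999055
t=0.420000, y=1.999055: f=-0.915167 → y ← 1.999055 + 0.21·(-0.915167) = 1.806870
t=0.630000, y=1.806870: f=-1.240778 → y ← 1.806870 + 0.21·(-1.240778) = 1.546307
t=0.840000, y=1.546307: f=-1.415798 → y ← 1.546307 + 0.21·(-1.415798) = 1.248989
y(1.05) ≈ 1.2490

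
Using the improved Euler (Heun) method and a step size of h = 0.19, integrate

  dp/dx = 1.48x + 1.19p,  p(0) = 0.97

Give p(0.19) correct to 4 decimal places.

1.2408

Heun: k1 = f(x_n, p_n); k2 = f(x_n + h, p_n + h·k1); p_{n+1} = p_n + (h/2)·(k1 + k2).
x=0.000000, p=0.970000:
  k1 = f(0.000000, 0.970000) = 1.154300
  k2 = f(0.190000, 1.189317) = 1.696487
  p ← 0.970000 + (0.19/2)·(1.154300 + 1.696487) = 1.240825
p(0.19) ≈ 1.2408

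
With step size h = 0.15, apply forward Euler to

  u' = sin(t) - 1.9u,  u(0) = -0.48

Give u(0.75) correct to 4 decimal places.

Euler: u_{n+1} = u_n + h·f(t_n, u_n).
t=0.000000, u=-0.480000: f=0.912000 → u ← -0.480000 + 0.15·0.912000 = -0.343200
t=0.150000, u=-0.343200: f=0.801518 → u ← -0.343200 + 0.15·0.801518 = -0.222972
t=0.300000, u=-0.222972: f=0.719168 → u ← -0.222972 + 0.15·0.719168 = -0.115097
t=0.450000, u=-0.115097: f=0.653650 → u ← -0.115097 + 0.15·0.653650 = -0.017050
t=0.600000, u=-0.017050: f=0.597037 → u ← -0.017050 + 0.15·0.597037 = 0.072506
u(0.75) ≈ 0.0725

0.0725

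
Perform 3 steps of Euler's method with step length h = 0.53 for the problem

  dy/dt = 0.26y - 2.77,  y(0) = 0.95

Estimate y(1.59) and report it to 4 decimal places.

-3.6398

Euler: y_{n+1} = y_n + h·f(t_n, y_n).
t=0.000000, y=0.950000: f=-2.523000 → y ← 0.950000 + 0.53·(-2.523000) = -0.387190
t=0.530000, y=-0.387190: f=-2.870669 → y ← -0.387190 + 0.53·(-2.870669) = -1.908645
t=1.060000, y=-1.908645: f=-3.266248 → y ← -1.908645 + 0.53·(-3.266248) = -3.639756
y(1.59) ≈ -3.6398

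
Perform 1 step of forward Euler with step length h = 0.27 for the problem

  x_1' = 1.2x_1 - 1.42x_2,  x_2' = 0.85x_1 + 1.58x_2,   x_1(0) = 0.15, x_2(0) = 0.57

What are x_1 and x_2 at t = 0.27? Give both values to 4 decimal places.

-0.0199, 0.8476

Euler on (x_1,x_2): x_1_{n+1} = x_1_n + h·x_1', x_2_{n+1} = x_2_n + h·x_2'.
0.000000: (0.150000, 0.570000); f=(-0.629400, 1.028100) → (-0.019938, 0.847587)
(x_1(0.27), x_2(0.27)) ≈ (-0.0199, 0.8476)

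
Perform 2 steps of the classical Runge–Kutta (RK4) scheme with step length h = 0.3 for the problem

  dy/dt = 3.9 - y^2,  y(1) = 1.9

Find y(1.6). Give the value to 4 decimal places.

RK4: k1 = f(t_n, y_n); k2 = f(t_n + h/2, y_n + (h/2)·k1); k3 = f(t_n + h/2, y_n + (h/2)·k2); k4 = f(t_n + h, y_n + h·k3); y_{n+1} = y_n + (h/6)·(k1 + 2k2 + 2k3 + k4).
t=1.000000, y=1.900000:
  k1 = f(1.000000, 1.900000) = 0.290000
  k2 = f(1.150000, 1.943500) = 0.122808
  k3 = f(1.150000, 1.918421) = 0.219660
  k4 = f(1.300000, 1.965898) = 0.035245
  y ← 1.900000 + (0.3/6)·(k1 + 2k2 + 2k3 + k4) = 1.950509
t=1.300000, y=1.950509:
  k1 = f(1.300000, 1.950509) = 0.095514
  k2 = f(1.450000, 1.964836) = 0.039419
  k3 = f(1.450000, 1.956422) = 0.072414
  k4 = f(1.600000, 1.972233) = 0.010297
  y ← 1.950509 + (0.3/6)·(k1 + 2k2 + 2k3 + k4) = 1.966983
y(1.6) ≈ 1.9670

1.9670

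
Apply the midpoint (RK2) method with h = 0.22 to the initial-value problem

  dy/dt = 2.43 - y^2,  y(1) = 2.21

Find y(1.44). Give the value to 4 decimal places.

1.7543

Midpoint: k1 = f(t_n, y_n); k2 = f(t_n + h/2, y_n + (h/2)·k1); y_{n+1} = y_n + h·k2.
t=1.000000, y=2.210000:
  k1 = f(1.000000, 2.210000) = -2.454100
  k2 = f(1.110000, 1.940049) = -1.333790
  y ← 2.210000 + 0.22·(-1.333790) = 1.916566
t=1.220000, y=1.916566:
  k1 = f(1.220000, 1.916566) = -1.243226
  k2 = f(1.330000, 1.779811) = -0.737728
  y ← 1.916566 + 0.22·(-0.737728) = 1.754266
y(1.44) ≈ 1.7543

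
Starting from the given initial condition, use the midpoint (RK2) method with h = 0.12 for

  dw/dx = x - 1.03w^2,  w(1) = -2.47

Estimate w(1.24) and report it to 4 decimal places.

-5.0507

Midpoint: k1 = f(x_n, w_n); k2 = f(x_n + h/2, w_n + (h/2)·k1); w_{n+1} = w_n + h·k2.
x=1.000000, w=-2.470000:
  k1 = f(1.000000, -2.470000) = -5.283927
  k2 = f(1.060000, -2.787036) = -6.940595
  w ← -2.470000 + 0.12·(-6.940595) = -3.302871
x=1.120000, w=-3.302871:
  k1 = f(1.120000, -3.302871) = -10.116228
  k2 = f(1.180000, -3.909845) = -14.565495
  w ← -3.302871 + 0.12·(-14.565495) = -5.050731
w(1.24) ≈ -5.0507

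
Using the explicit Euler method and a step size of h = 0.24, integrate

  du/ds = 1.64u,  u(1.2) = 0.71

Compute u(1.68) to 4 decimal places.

Euler: u_{n+1} = u_n + h·f(s_n, u_n).
s=1.200000, u=0.710000: f=1.164400 → u ← 0.710000 + 0.24·1.164400 = 0.989456
s=1.440000, u=0.989456: f=1.622708 → u ← 0.989456 + 0.24·1.622708 = 1.378906
u(1.68) ≈ 1.3789

1.3789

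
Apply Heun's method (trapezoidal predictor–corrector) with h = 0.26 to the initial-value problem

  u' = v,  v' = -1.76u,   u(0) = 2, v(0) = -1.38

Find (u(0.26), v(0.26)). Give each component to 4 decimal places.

Heun on (u,v): k1 = f(s_n, state_n); k2 = f(s_n + h, state_n + h·k1); state_{n+1} = state_n + (h/2)·(k1 + k2).
0.000000: (2.000000, -1.380000)
  k1 = (-1.380000, -3.520000)
  predictor → (1.641200, -2.295200)
  k2 = (-2.295200, -2.888512)
  → (1.522224, -2.213107)
(u(0.26), v(0.26)) ≈ (1.5222, -2.2131)

1.5222, -2.2131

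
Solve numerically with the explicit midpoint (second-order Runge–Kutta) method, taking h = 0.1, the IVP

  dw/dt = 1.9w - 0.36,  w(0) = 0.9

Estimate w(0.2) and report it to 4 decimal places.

Midpoint: k1 = f(t_n, w_n); k2 = f(t_n + h/2, w_n + (h/2)·k1); w_{n+1} = w_n + h·k2.
t=0.000000, w=0.900000:
  k1 = f(0.000000, 0.900000) = 1.350000
  k2 = f(0.050000, 0.967500) = 1.478250
  w ← 0.900000 + 0.1·1.478250 = 1.047825
t=0.100000, w=1.047825:
  k1 = f(0.100000, 1.047825) = 1.630867
  k2 = f(0.150000, 1.129368) = 1.785800
  w ← 1.047825 + 0.1·1.785800 = 1.226405
w(0.2) ≈ 1.2264

1.2264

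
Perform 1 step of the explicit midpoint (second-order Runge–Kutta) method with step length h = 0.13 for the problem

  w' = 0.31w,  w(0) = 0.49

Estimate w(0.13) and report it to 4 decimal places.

Midpoint: k1 = f(x_n, w_n); k2 = f(x_n + h/2, w_n + (h/2)·k1); w_{n+1} = w_n + h·k2.
x=0.000000, w=0.490000:
  k1 = f(0.000000, 0.490000) = 0.151900
  k2 = f(0.065000, 0.499873) = 0.154961
  w ← 0.490000 + 0.13·0.154961 = 0.510145
w(0.13) ≈ 0.5101

0.5101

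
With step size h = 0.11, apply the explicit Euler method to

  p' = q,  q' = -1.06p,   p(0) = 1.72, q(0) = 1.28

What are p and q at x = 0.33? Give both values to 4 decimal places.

2.0744, 0.6317

Euler on (p,q): p_{n+1} = p_n + h·p', q_{n+1} = q_n + h·q'.
0.000000: (1.720000, 1.280000); f=(1.280000, -1.823200) → (1.860800, 1.079448)
0.110000: (1.860800, 1.079448); f=(1.079448, -1.972448) → (1.979539, 0.862479)
0.220000: (1.979539, 0.862479); f=(0.862479, -2.098312) → (2.074412, 0.631664)
(p(0.33), q(0.33)) ≈ (2.0744, 0.6317)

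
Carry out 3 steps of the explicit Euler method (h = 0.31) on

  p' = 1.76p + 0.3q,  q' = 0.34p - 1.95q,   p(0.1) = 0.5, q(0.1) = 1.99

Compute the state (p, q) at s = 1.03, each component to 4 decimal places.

Euler on (p,q): p_{n+1} = p_n + h·p', q_{n+1} = q_n + h·q'.
0.100000: (0.500000, 1.990000); f=(1.477000, -3.710500) → (0.957870, 0.839745)
0.410000: (0.957870, 0.839745); f=(1.937775, -1.311827) → (1.558580, 0.433079)
0.720000: (1.558580, 0.433079); f=(2.873025, -0.314586) → (2.449218, 0.335557)
(p(1.03), q(1.03)) ≈ (2.4492, 0.3356)

2.4492, 0.3356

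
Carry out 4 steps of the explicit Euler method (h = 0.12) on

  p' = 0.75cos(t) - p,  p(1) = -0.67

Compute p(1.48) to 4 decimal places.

-0.2937

Euler: p_{n+1} = p_n + h·f(t_n, p_n).
t=1.000000, p=-0.670000: f=1.075227 → p ← -0.670000 + 0.12·1.075227 = -0.540973
t=1.120000, p=-0.540973: f=0.867735 → p ← -0.540973 + 0.12·0.867735 = -0.436845
t=1.240000, p=-0.436845: f=0.680442 → p ← -0.436845 + 0.12·0.680442 = -0.355192
t=1.360000, p=-0.355192: f=0.512121 → p ← -0.355192 + 0.12·0.512121 = -0.293737
p(1.48) ≈ -0.2937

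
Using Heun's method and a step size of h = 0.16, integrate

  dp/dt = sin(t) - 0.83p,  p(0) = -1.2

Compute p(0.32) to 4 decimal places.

-0.8735

Heun: k1 = f(t_n, p_n); k2 = f(t_n + h, p_n + h·k1); p_{n+1} = p_n + (h/2)·(k1 + k2).
t=0.000000, p=-1.200000:
  k1 = f(0.000000, -1.200000) = 0.996000
  k2 = f(0.160000, -1.040640) = 1.023049
  p ← -1.200000 + (0.16/2)·(0.996000 + 1.023049) = -1.038476
t=0.160000, p=-1.038476:
  k1 = f(0.160000, -1.038476) = 1.021253
  k2 = f(0.320000, -0.875076) = 1.040879
  p ← -1.038476 + (0.16/2)·(1.021253 + 1.040879) = -0.873505
p(0.32) ≈ -0.8735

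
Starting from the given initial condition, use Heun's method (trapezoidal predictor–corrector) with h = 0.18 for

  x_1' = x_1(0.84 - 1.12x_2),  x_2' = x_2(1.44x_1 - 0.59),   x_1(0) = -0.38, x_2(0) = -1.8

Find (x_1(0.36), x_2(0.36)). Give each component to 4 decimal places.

-0.8956, -1.0695

Heun on (x_1,x_2): k1 = f(x_n, state_n); k2 = f(x_n + h, state_n + h·k1); state_{n+1} = state_n + (h/2)·(k1 + k2).
0.000000: (-0.380000, -1.800000)
  k1 = (-1.085280, 2.046960)
  predictor → (-0.575350, -1.431547)
  k2 = (-1.405773, 2.030656)
  → (-0.604195, -1.433015)
0.180000: (-0.604195, -1.433015)
  k1 = (-1.477242, 2.092259)
  predictor → (-0.870098, -1.056408)
  k2 = (-1.760363, 1.946898)
  → (-0.895579, -1.069490)
(x_1(0.36), x_2(0.36)) ≈ (-0.8956, -1.0695)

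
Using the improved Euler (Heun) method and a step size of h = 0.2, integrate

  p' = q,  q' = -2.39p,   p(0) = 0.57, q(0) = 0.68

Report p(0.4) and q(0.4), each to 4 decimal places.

Heun on (p,q): k1 = f(x_n, state_n); k2 = f(x_n + h, state_n + h·k1); state_{n+1} = state_n + (h/2)·(k1 + k2).
0.000000: (0.570000, 0.680000)
  k1 = (0.680000, -1.362300)
  predictor → (0.706000, 0.407540)
  k2 = (0.407540, -1.687340)
  → (0.678754, 0.375036)
0.200000: (0.678754, 0.375036)
  k1 = (0.375036, -1.622222)
  predictor → (0.753761, 0.050592)
  k2 = (0.050592, -1.801489)
  → (0.721317, 0.032665)
(p(0.4), q(0.4)) ≈ (0.7213, 0.0327)

0.7213, 0.0327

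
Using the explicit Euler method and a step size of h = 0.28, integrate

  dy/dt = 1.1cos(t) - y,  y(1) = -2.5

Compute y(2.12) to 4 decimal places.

Euler: y_{n+1} = y_n + h·f(t_n, y_n).
t=1.000000, y=-2.500000: f=3.094333 → y ← -2.500000 + 0.28·3.094333 = -1.633587
t=1.280000, y=-1.633587: f=1.948974 → y ← -1.633587 + 0.28·1.948974 = -1.087874
t=1.560000, y=-1.087874: f=1.099750 → y ← -1.087874 + 0.28·1.099750 = -0.779944
t=1.840000, y=-0.779944: f=0.487384 → y ← -0.779944 + 0.28·0.487384 = -0.643477
y(2.12) ≈ -0.6435

-0.6435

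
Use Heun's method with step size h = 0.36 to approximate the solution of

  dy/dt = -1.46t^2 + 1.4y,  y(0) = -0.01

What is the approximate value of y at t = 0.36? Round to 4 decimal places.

Heun: k1 = f(t_n, y_n); k2 = f(t_n + h, y_n + h·k1); y_{n+1} = y_n + (h/2)·(k1 + k2).
t=0.000000, y=-0.010000:
  k1 = f(0.000000, -0.010000) = -0.014000
  k2 = f(0.360000, -0.015040) = -0.210272
  y ← -0.010000 + (0.36/2)·(-0.014000 + (-0.210272)) = -0.050369
y(0.36) ≈ -0.0504

-0.0504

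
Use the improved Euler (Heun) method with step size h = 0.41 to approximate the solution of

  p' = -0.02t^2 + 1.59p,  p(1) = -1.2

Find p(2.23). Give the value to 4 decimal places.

-7.9217

Heun: k1 = f(t_n, p_n); k2 = f(t_n + h, p_n + h·k1); p_{n+1} = p_n + (h/2)·(k1 + k2).
t=1.000000, p=-1.200000:
  k1 = f(1.000000, -1.200000) = -1.928000
  k2 = f(1.410000, -1.990480) = -3.204625
  p ← -1.200000 + (0.41/2)·(-1.928000 + (-3.204625)) = -2.252188
t=1.410000, p=-2.252188:
  k1 = f(1.410000, -2.252188) = -3.620741
  k2 = f(1.820000, -3.736692) = -6.007588
  p ← -2.252188 + (0.41/2)·(-3.620741 + (-6.007588)) = -4.225996
t=1.820000, p=-4.225996:
  k1 = f(1.820000, -4.225996) = -6.785581
  k2 = f(2.230000, -7.008084) = -11.242312
  p ← -4.225996 + (0.41/2)·(-6.785581 + (-11.242312)) = -7.921714
p(2.23) ≈ -7.9217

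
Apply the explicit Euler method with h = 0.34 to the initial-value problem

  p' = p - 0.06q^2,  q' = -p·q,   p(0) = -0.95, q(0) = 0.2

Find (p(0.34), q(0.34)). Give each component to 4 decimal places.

-1.2738, 0.2646

Euler on (p,q): p_{n+1} = p_n + h·p', q_{n+1} = q_n + h·q'.
0.000000: (-0.950000, 0.200000); f=(-0.952400, 0.190000) → (-1.273816, 0.264600)
(p(0.34), q(0.34)) ≈ (-1.2738, 0.2646)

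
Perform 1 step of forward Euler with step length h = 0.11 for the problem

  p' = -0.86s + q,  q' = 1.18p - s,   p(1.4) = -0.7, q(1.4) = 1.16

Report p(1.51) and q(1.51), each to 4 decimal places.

Euler on (p,q): p_{n+1} = p_n + h·p', q_{n+1} = q_n + h·q'.
1.400000: (-0.700000, 1.160000); f=(-0.044000, -2.226000) → (-0.704840, 0.915140)
(p(1.51), q(1.51)) ≈ (-0.7048, 0.9151)

-0.7048, 0.9151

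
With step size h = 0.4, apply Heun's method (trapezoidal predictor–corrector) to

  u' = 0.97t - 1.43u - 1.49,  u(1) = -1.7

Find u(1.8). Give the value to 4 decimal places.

-0.5970

Heun: k1 = f(t_n, u_n); k2 = f(t_n + h, u_n + h·k1); u_{n+1} = u_n + (h/2)·(k1 + k2).
t=1.000000, u=-1.700000:
  k1 = f(1.000000, -1.700000) = 1.911000
  k2 = f(1.400000, -0.935600) = 1.205908
  u ← -1.700000 + (0.4/2)·(1.911000 + 1.205908) = -1.076618
t=1.400000, u=-1.076618:
  k1 = f(1.400000, -1.076618) = 1.407564
  k2 = f(1.800000, -0.513593) = 0.990438
  u ← -1.076618 + (0.4/2)·(1.407564 + 0.990438) = -0.597018
u(1.8) ≈ -0.5970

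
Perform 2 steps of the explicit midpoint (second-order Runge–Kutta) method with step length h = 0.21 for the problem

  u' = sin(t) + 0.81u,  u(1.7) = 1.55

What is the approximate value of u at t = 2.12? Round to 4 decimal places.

2.6444

Midpoint: k1 = f(t_n, u_n); k2 = f(t_n + h/2, u_n + (h/2)·k1); u_{n+1} = u_n + h·k2.
t=1.700000, u=1.550000:
  k1 = f(1.700000, 1.550000) = 2.247165
  k2 = f(1.805000, 1.785952) = 2.419321
  u ← 1.550000 + 0.21·2.419321 = 2.058057
t=1.910000, u=2.058057:
  k1 = f(1.910000, 2.058057) = 2.610046
  k2 = f(2.015000, 2.332112) = 2.791964
  u ← 2.058057 + 0.21·2.791964 = 2.644370
u(2.12) ≈ 2.6444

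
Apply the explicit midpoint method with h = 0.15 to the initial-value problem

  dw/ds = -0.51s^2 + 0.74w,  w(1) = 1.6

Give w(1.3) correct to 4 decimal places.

1.7730

Midpoint: k1 = f(s_n, w_n); k2 = f(s_n + h/2, w_n + (h/2)·k1); w_{n+1} = w_n + h·k2.
s=1.000000, w=1.600000:
  k1 = f(1.000000, 1.600000) = 0.674000
  k2 = f(1.075000, 1.650550) = 0.632038
  w ← 1.600000 + 0.15·0.632038 = 1.694806
s=1.150000, w=1.694806:
  k1 = f(1.150000, 1.694806) = 0.579681
  k2 = f(1.225000, 1.738282) = 0.521010
  w ← 1.694806 + 0.15·0.521010 = 1.772957
w(1.3) ≈ 1.7730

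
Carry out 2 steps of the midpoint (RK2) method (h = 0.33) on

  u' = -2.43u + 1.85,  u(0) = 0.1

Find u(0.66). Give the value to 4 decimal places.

0.5828

Midpoint: k1 = f(t_n, u_n); k2 = f(t_n + h/2, u_n + (h/2)·k1); u_{n+1} = u_n + h·k2.
t=0.000000, u=0.100000:
  k1 = f(0.000000, 0.100000) = 1.607000
  k2 = f(0.165000, 0.365155) = 0.962673
  u ← 0.100000 + 0.33·0.962673 = 0.417682
t=0.330000, u=0.417682:
  k1 = f(0.330000, 0.417682) = 0.835032
  k2 = f(0.495000, 0.555463) = 0.500226
  u ← 0.417682 + 0.33·0.500226 = 0.582757
u(0.66) ≈ 0.5828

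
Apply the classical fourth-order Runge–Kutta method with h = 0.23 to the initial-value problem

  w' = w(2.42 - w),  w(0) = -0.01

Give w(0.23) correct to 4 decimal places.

RK4: k1 = f(x_n, w_n); k2 = f(x_n + h/2, w_n + (h/2)·k1); k3 = f(x_n + h/2, w_n + (h/2)·k2); k4 = f(x_n + h, w_n + h·k3); w_{n+1} = w_n + (h/6)·(k1 + 2k2 + 2k3 + k4).
x=0.000000, w=-0.010000:
  k1 = f(0.000000, -0.010000) = -0.024300
  k2 = f(0.115000, -0.012795) = -0.031126
  k3 = f(0.115000, -0.013580) = -0.033047
  k4 = f(0.230000, -0.017601) = -0.042904
  w ← -0.010000 + (0.23/6)·(k1 + 2k2 + 2k3 + k4) = -0.017496
w(0.23) ≈ -0.0175

-0.0175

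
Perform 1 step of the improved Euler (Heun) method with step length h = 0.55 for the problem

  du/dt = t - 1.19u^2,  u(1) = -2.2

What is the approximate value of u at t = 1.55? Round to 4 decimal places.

-10.6784

Heun: k1 = f(t_n, u_n); k2 = f(t_n + h, u_n + h·k1); u_{n+1} = u_n + (h/2)·(k1 + k2).
t=1.000000, u=-2.200000:
  k1 = f(1.000000, -2.200000) = -4.759600
  k2 = f(1.550000, -4.817780) = -26.071095
  u ← -2.200000 + (0.55/2)·(-4.759600 + (-26.071095)) = -10.678441
u(1.55) ≈ -10.6784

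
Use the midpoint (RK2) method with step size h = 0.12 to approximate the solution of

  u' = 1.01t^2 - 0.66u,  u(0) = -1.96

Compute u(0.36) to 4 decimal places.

-1.5313

Midpoint: k1 = f(t_n, u_n); k2 = f(t_n + h/2, u_n + (h/2)·k1); u_{n+1} = u_n + h·k2.
t=0.000000, u=-1.960000:
  k1 = f(0.000000, -1.960000) = 1.293600
  k2 = f(0.060000, -1.882384) = 1.246009
  u ← -1.960000 + 0.12·1.246009 = -1.810479
t=0.120000, u=-1.810479:
  k1 = f(0.120000, -1.810479) = 1.209460
  k2 = f(0.180000, -1.737911) = 1.179745
  u ← -1.810479 + 0.12·1.179745 = -1.668909
t=0.240000, u=-1.668909:
  k1 = f(0.240000, -1.668909) = 1.159656
  k2 = f(0.300000, -1.599330) = 1.146458
  u ← -1.668909 + 0.12·1.146458 = -1.531334
u(0.36) ≈ -1.5313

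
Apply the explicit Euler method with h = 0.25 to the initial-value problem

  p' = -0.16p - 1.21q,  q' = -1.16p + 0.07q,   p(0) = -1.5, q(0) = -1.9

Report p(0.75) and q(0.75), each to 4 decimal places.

Euler on (p,q): p_{n+1} = p_n + h·p', q_{n+1} = q_n + h·q'.
0.000000: (-1.500000, -1.900000); f=(2.539000, 1.607000) → (-0.865250, -1.498250)
0.250000: (-0.865250, -1.498250); f=(1.951322, 0.898813) → (-0.377419, -1.273547)
0.500000: (-0.377419, -1.273547); f=(1.601379, 0.348658) → (0.022925, -1.186382)
(p(0.75), q(0.75)) ≈ (0.0229, -1.1864)

0.0229, -1.1864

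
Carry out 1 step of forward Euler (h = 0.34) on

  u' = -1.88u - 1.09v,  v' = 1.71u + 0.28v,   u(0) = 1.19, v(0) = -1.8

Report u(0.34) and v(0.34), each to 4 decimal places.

Euler on (u,v): u_{n+1} = u_n + h·u', v_{n+1} = v_n + h·v'.
0.000000: (1.190000, -1.800000); f=(-0.275200, 1.530900) → (1.096432, -1.279494)
(u(0.34), v(0.34)) ≈ (1.0964, -1.2795)

1.0964, -1.2795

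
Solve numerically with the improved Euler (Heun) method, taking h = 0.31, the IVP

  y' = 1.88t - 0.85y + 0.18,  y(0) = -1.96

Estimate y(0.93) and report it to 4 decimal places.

-0.1360

Heun: k1 = f(t_n, y_n); k2 = f(t_n + h, y_n + h·k1); y_{n+1} = y_n + (h/2)·(k1 + k2).
t=0.000000, y=-1.960000:
  k1 = f(0.000000, -1.960000) = 1.846000
  k2 = f(0.310000, -1.387740) = 1.942379
  y ← -1.960000 + (0.31/2)·(1.846000 + 1.942379) = -1.372801
t=0.310000, y=-1.372801:
  k1 = f(0.310000, -1.372801) = 1.929681
  k2 = f(0.620000, -0.774600) = 2.004010
  y ← -1.372801 + (0.31/2)·(1.929681 + 2.004010) = -0.763079
t=0.620000, y=-0.763079:
  k1 = f(0.620000, -0.763079) = 1.994217
  k2 = f(0.930000, -0.144872) = 2.051541
  y ← -0.763079 + (0.31/2)·(1.994217 + 2.051541) = -0.135987
y(0.93) ≈ -0.1360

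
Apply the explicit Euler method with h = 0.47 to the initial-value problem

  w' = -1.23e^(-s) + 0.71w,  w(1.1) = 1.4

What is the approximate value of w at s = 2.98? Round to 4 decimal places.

3.6119

Euler: w_{n+1} = w_n + h·f(s_n, w_n).
s=1.100000, w=1.400000: f=0.584569 → w ← 1.400000 + 0.47·0.584569 = 1.674747
s=1.570000, w=1.674747: f=0.933175 → w ← 1.674747 + 0.47·0.933175 = 2.113339
s=2.040000, w=2.113339: f=1.340536 → w ← 2.113339 + 0.47·1.340536 = 2.743391
s=2.510000, w=2.743391: f=1.847848 → w ← 2.743391 + 0.47·1.847848 = 3.611880
w(2.98) ≈ 3.6119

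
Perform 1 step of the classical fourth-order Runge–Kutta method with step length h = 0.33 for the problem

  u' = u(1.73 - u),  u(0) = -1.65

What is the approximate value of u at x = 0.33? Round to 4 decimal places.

RK4: k1 = f(x_n, u_n); k2 = f(x_n + h/2, u_n + (h/2)·k1); k3 = f(x_n + h/2, u_n + (h/2)·k2); k4 = f(x_n + h, u_n + h·k3); u_{n+1} = u_n + (h/6)·(k1 + 2k2 + 2k3 + k4).
x=0.000000, u=-1.650000:
  k1 = f(0.000000, -1.650000) = -5.577000
  k2 = f(0.165000, -2.570205) = -11.052408
  k3 = f(0.165000, -3.473647) = -18.075636
  k4 = f(0.330000, -7.614960) = -71.161495
  u ← -1.650000 + (0.33/6)·(k1 + 2k2 + 2k3 + k4) = -9.074702
u(0.33) ≈ -9.0747

-9.0747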